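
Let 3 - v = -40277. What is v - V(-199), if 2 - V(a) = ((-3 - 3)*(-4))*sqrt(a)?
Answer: 40278 + 24*I*sqrt(199) ≈ 40278.0 + 338.56*I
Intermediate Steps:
v = 40280 (v = 3 - 1*(-40277) = 3 + 40277 = 40280)
V(a) = 2 - 24*sqrt(a) (V(a) = 2 - (-3 - 3)*(-4)*sqrt(a) = 2 - (-6*(-4))*sqrt(a) = 2 - 24*sqrt(a))
v - V(-199) = 40280 - (2 - 24*I*sqrt(199)) = 40280 + (-2 + 24*I*sqrt(199)) = 40278 + 24*I*sqrt(199)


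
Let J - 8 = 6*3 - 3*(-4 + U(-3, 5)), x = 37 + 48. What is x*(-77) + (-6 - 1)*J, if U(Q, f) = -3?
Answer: -6874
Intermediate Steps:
x = 85
J = 47 (J = 8 + (6*3 - 3*(-4 - 3)) = 8 + (18 - 3*(-7)) = 8 + (18 + 21) = 8 + 39 = 47)
x*(-77) + (-6 - 1)*J = 85*(-77) + (-6 - 1)*47 = -6545 - 7*47 = -6545 - 329 = -6874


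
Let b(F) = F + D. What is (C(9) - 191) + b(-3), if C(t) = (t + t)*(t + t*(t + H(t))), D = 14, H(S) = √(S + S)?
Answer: 1440 + 486*√2 ≈ 2127.3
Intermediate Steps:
H(S) = √2*√S (H(S) = √(2*S) = √2*√S)
C(t) = 2*t*(t + t*(t + √2*√t)) (C(t) = (t + t)*(t + t*(t + √2*√t)) = (2*t)*(t + t*(t + √2*√t)) = 2*t*(t + t*(t + √2*√t)))
b(F) = 14 + F (b(F) = F + 14 = 14 + F)
(C(9) - 191) + b(-3) = (2*9²*(1 + 9 + √2*√9) - 191) + (14 - 3) = (2*81*(1 + 9 + √2*3) - 191) + 11 = (2*81*(1 + 9 + 3*√2) - 191) + 11 = (2*81*(10 + 3*√2) - 191) + 11 = ((1620 + 486*√2) - 191) + 11 = (1429 + 486*√2) + 11 = 1440 + 486*√2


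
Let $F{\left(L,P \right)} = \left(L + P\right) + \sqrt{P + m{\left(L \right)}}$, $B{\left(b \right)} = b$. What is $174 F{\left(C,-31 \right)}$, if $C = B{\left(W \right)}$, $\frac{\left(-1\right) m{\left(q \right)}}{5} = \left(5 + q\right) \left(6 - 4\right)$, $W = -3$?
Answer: $-5916 + 174 i \sqrt{51} \approx -5916.0 + 1242.6 i$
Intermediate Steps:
$m{\left(q \right)} = -50 - 10 q$ ($m{\left(q \right)} = - 5 \left(5 + q\right) \left(6 - 4\right) = - 5 \left(5 + q\right) 2 = - 5 \left(10 + 2 q\right) = -50 - 10 q$)
$C = -3$
$F{\left(L,P \right)} = L + P + \sqrt{-50 + P - 10 L}$ ($F{\left(L,P \right)} = \left(L + P\right) + \sqrt{P - \left(50 + 10 L\right)} = \left(L + P\right) + \sqrt{-50 + P - 10 L} = L + P + \sqrt{-50 + P - 10 L}$)
$174 F{\left(C,-31 \right)} = 174 \left(-3 - 31 + \sqrt{-50 - 31 - -30}\right) = 174 \left(-3 - 31 + \sqrt{-50 - 31 + 30}\right) = 174 \left(-3 - 31 + \sqrt{-51}\right) = 174 \left(-3 - 31 + i \sqrt{51}\right) = 174 \left(-34 + i \sqrt{51}\right) = -5916 + 174 i \sqrt{51}$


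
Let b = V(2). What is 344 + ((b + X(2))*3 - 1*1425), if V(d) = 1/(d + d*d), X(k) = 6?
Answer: -2125/2 ≈ -1062.5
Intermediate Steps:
V(d) = 1/(d + d²)
b = ⅙ (b = 1/(2*(1 + 2)) = (½)/3 = (½)*(⅓) = ⅙ ≈ 0.16667)
344 + ((b + X(2))*3 - 1*1425) = 344 + ((⅙ + 6)*3 - 1*1425) = 344 + ((37/6)*3 - 1425) = 344 + (37/2 - 1425) = 344 - 2813/2 = -2125/2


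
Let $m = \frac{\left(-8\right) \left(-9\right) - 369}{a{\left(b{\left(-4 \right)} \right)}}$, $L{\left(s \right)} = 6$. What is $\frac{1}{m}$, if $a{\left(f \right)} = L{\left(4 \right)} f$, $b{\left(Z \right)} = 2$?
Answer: $- \frac{4}{99} \approx -0.040404$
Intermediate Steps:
$a{\left(f \right)} = 6 f$
$m = - \frac{99}{4}$ ($m = \frac{\left(-8\right) \left(-9\right) - 369}{6 \cdot 2} = \frac{72 - 369}{12} = \left(-297\right) \frac{1}{12} = - \frac{99}{4} \approx -24.75$)
$\frac{1}{m} = \frac{1}{- \frac{99}{4}} = - \frac{4}{99}$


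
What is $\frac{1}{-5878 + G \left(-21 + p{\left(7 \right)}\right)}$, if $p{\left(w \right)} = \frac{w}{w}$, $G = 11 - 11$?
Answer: $- \frac{1}{5878} \approx -0.00017013$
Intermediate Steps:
$G = 0$ ($G = 11 - 11 = 0$)
$p{\left(w \right)} = 1$
$\frac{1}{-5878 + G \left(-21 + p{\left(7 \right)}\right)} = \frac{1}{-5878 + 0 \left(-21 + 1\right)} = \frac{1}{-5878 + 0 \left(-20\right)} = \frac{1}{-5878 + 0} = \frac{1}{-5878} = - \frac{1}{5878}$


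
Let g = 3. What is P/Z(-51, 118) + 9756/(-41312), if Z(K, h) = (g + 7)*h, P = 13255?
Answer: 6700981/609352 ≈ 10.997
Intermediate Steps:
Z(K, h) = 10*h (Z(K, h) = (3 + 7)*h = 10*h)
P/Z(-51, 118) + 9756/(-41312) = 13255/((10*118)) + 9756/(-41312) = 13255/1180 + 9756*(-1/41312) = 13255*(1/1180) - 2439/10328 = 2651/236 - 2439/10328 = 6700981/609352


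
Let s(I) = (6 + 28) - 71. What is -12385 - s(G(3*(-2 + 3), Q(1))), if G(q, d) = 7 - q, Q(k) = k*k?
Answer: -12348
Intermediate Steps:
Q(k) = k**2
s(I) = -37 (s(I) = 34 - 71 = -37)
-12385 - s(G(3*(-2 + 3), Q(1))) = -12385 - 1*(-37) = -12385 + 37 = -12348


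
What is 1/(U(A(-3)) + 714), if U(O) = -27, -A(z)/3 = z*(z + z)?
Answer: 1/687 ≈ 0.0014556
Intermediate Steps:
A(z) = -6*z² (A(z) = -3*z*(z + z) = -3*z*2*z = -6*z²)
1/(U(A(-3)) + 714) = 1/(-27 + 714) = 1/687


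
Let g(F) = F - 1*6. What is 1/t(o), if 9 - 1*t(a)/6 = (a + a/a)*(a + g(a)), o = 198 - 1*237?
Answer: -1/19098 ≈ -5.2362e-5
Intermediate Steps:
g(F) = -6 + F (g(F) = F - 6 = -6 + F)
o = -39 (o = 198 - 237 = -39)
t(a) = 54 - 6*(1 + a)*(-6 + 2*a) (t(a) = 54 - 6*(a + a/a)*(a + (-6 + a)) = 54 - 6*(a + 1)*(-6 + 2*a) = 54 - 6*(1 + a)*(-6 + 2*a))
1/t(o) = 1/(90 - 12*(-39)² + 24*(-39)) = 1/(90 - 12*1521 - 936) = 1/(90 - 18252 - 936) = 1/(-19098) = -1/19098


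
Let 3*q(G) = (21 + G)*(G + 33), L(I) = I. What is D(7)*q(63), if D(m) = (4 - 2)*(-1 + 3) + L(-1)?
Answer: 8064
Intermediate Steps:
D(m) = 3 (D(m) = (4 - 2)*(-1 + 3) - 1 = 2*2 - 1 = 4 - 1 = 3)
q(G) = (21 + G)*(33 + G)/3 (q(G) = ((21 + G)*(G + 33))/3 = ((21 + G)*(33 + G))/3 = (21 + G)*(33 + G)/3)
D(7)*q(63) = 3*(231 + 18*63 + (⅓)*63²) = 3*(231 + 1134 + (⅓)*3969) = 3*(231 + 1134 + 1323) = 3*2688 = 8064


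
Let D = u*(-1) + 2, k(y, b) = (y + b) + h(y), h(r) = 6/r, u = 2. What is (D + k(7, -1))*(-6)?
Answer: -288/7 ≈ -41.143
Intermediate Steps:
k(y, b) = b + y + 6/y (k(y, b) = (y + b) + 6/y = (b + y) + 6/y = b + y + 6/y)
D = 0 (D = 2*(-1) + 2 = -2 + 2 = 0)
(D + k(7, -1))*(-6) = (0 + (-1 + 7 + 6/7))*(-6) = (0 + 48/7)*(-6) = (48/7)*(-6) = -288/7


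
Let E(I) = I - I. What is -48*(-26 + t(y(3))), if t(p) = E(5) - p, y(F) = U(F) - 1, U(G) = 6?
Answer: 1488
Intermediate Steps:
E(I) = 0
y(F) = 5 (y(F) = 6 - 1 = 5)
t(p) = -p (t(p) = 0 - p = -p)
-48*(-26 + t(y(3))) = -48*(-26 - 1*5) = -48*(-26 - 5) = -48*(-31) = 1488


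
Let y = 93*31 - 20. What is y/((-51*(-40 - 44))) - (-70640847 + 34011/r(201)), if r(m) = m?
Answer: 2896550379547/41004 ≈ 7.0641e+7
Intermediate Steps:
y = 2863 (y = 2883 - 20 = 2863)
y/((-51*(-40 - 44))) - (-70640847 + 34011/r(201)) = 2863/((-51*(-40 - 44))) - 34011/(1/(-2077 + 1/201)) = 2863/((-51*(-84))) - 34011/(1/(-2077 + 1/201)) = 2863/4284 - 34011/(1/(-417476/201)) = 2863*(1/4284) - 34011/(-201/417476) = 409/612 - 34011*(-417476/201) = 409/612 + 4732925412/67 = 2896550379547/41004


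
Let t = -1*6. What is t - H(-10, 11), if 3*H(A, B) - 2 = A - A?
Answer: -20/3 ≈ -6.6667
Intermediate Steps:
H(A, B) = 2/3 (H(A, B) = 2/3 + (A - A)/3 = 2/3 + (1/3)*0 = 2/3 + 0 = 2/3)
t = -6
t - H(-10, 11) = -6 - 1*2/3 = -6 - 2/3 = -20/3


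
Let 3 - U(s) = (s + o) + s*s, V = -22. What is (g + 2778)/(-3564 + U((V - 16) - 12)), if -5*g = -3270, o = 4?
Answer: -1144/2005 ≈ -0.57057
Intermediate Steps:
g = 654 (g = -⅕*(-3270) = 654)
U(s) = -1 - s - s² (U(s) = 3 - ((s + 4) + s*s) = 3 - ((4 + s) + s²) = 3 - (4 + s + s²) = 3 + (-4 - s - s²) = -1 - s - s²)
(g + 2778)/(-3564 + U((V - 16) - 12)) = (654 + 2778)/(-3564 + (-1 - ((-22 - 16) - 12) - ((-22 - 16) - 12)²)) = 3432/(-3564 + (-1 - (-38 - 12) - (-38 - 12)²)) = 3432/(-3564 + (-1 - 1*(-50) - 1*(-50)²)) = 3432/(-3564 + (-1 + 50 - 1*2500)) = 3432/(-3564 + (-1 + 50 - 2500)) = 3432/(-3564 - 2451) = 3432/(-6015) = 3432*(-1/6015) = -1144/2005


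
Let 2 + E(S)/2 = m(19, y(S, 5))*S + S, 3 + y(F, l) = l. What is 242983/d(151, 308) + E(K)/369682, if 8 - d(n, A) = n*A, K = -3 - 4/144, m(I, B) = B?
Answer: -22456868039/4297553250 ≈ -5.2255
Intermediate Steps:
y(F, l) = -3 + l
K = -109/36 (K = -3 - 4*1/144 = -3 - 1/36 = -109/36 ≈ -3.0278)
d(n, A) = 8 - A*n (d(n, A) = 8 - n*A = 8 - A*n)
E(S) = -4 + 6*S (E(S) = -4 + 2*((-3 + 5)*S + S) = -4 + 2*(2*S + S) = -4 + 2*(3*S) = -4 + 6*S)
242983/d(151, 308) + E(K)/369682 = 242983/(8 - 1*308*151) + (-4 + 6*(-109/36))/369682 = 242983/(8 - 46508) + (-4 - 109/6)*(1/369682) = 242983/(-46500) - 133/6*1/369682 = 242983*(-1/46500) - 133/2218092 = -242983/46500 - 133/2218092 = -22456868039/4297553250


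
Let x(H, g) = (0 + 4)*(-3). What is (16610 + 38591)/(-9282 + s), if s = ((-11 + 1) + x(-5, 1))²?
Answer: -55201/8798 ≈ -6.2743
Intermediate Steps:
x(H, g) = -12 (x(H, g) = 4*(-3) = -12)
s = 484 (s = ((-11 + 1) - 12)² = (-10 - 12)² = (-22)² = 484)
(16610 + 38591)/(-9282 + s) = (16610 + 38591)/(-9282 + 484) = 55201/(-8798) = 55201*(-1/8798) = -55201/8798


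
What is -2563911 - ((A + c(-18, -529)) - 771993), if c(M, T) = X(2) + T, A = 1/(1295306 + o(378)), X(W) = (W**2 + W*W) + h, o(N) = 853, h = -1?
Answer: -2321934047965/1296159 ≈ -1.7914e+6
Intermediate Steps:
X(W) = -1 + 2*W**2 (X(W) = (W**2 + W*W) - 1 = (W**2 + W**2) - 1 = 2*W**2 - 1 = -1 + 2*W**2)
A = 1/1296159 (A = 1/(1295306 + 853) = 1/1296159 ≈ 7.7151e-7)
c(M, T) = 7 + T (c(M, T) = (-1 + 2*2**2) + T = (-1 + 2*4) + T = (-1 + 8) + T = 7 + T)
-2563911 - ((A + c(-18, -529)) - 771993) = -2563911 - ((1/1296159 + (7 - 529)) - 771993) = -2563911 - ((1/1296159 - 522) - 771993) = -2563911 - (-676594997/1296159 - 771993) = -2563911 - 1*(-1001302269884/1296159) = -2563911 + 1001302269884/1296159 = -2321934047965/1296159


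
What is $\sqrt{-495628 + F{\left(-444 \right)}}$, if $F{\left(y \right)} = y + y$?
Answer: $2 i \sqrt{124129} \approx 704.64 i$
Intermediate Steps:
$F{\left(y \right)} = 2 y$
$\sqrt{-495628 + F{\left(-444 \right)}} = \sqrt{-495628 + 2 \left(-444\right)} = \sqrt{-495628 - 888} = \sqrt{-496516} = 2 i \sqrt{124129}$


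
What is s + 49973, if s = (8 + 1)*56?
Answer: 50477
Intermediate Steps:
s = 504 (s = 9*56 = 504)
s + 49973 = 504 + 49973 = 50477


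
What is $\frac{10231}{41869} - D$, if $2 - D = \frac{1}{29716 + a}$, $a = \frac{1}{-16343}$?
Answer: $- \frac{35697886419542}{20333620689103} \approx -1.7556$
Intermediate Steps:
$a = - \frac{1}{16343} \approx -6.1188 \cdot 10^{-5}$
$D = \frac{971280831}{485648587}$ ($D = 2 - \frac{1}{29716 - \frac{1}{16343}} = 2 - \frac{1}{\frac{485648587}{16343}} = 2 - \frac{16343}{485648587} = \frac{971280831}{485648587} \approx 2.0$)
$\frac{10231}{41869} - D = \frac{10231}{41869} - \frac{971280831}{485648587} = - \frac{35697886419542}{20333620689103}$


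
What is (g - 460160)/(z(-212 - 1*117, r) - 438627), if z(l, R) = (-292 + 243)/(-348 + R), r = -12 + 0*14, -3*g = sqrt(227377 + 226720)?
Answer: 165657600/157905671 + 120*sqrt(454097)/157905671 ≈ 1.0496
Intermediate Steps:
g = -sqrt(454097)/3 (g = -sqrt(227377 + 226720)/3 = -sqrt(454097)/3 ≈ -224.62)
r = -12 (r = -12 + 0 = -12)
z(l, R) = -49/(-348 + R)
(g - 460160)/(z(-212 - 1*117, r) - 438627) = (-sqrt(454097)/3 - 460160)/(-49/(-348 - 12) - 438627) = (-460160 - sqrt(454097)/3)/(-49/(-360) - 438627) = (-460160 - sqrt(454097)/3)/(-49*(-1/360) - 438627) = (-460160 - sqrt(454097)/3)/(49/360 - 438627) = (-460160 - sqrt(454097)/3)/(-157905671/360) = (-460160 - sqrt(454097)/3)*(-360/157905671) = 165657600/157905671 + 120*sqrt(454097)/157905671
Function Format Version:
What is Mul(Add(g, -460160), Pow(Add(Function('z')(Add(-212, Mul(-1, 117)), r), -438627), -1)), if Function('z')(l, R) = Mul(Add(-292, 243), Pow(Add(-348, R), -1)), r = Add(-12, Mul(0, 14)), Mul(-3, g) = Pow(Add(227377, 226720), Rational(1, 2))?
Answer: Add(Rational(165657600, 157905671), Mul(Rational(120, 157905671), Pow(454097, Rational(1, 2)))) ≈ 1.0496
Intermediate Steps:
g = Mul(Rational(-1, 3), Pow(454097, Rational(1, 2))) (g = Mul(Rational(-1, 3), Pow(Add(227377, 226720), Rational(1, 2))) = Mul(Rational(-1, 3), Pow(454097, Rational(1, 2))) ≈ -224.62)
r = -12 (r = Add(-12, 0) = -12)
Function('z')(l, R) = Mul(-49, Pow(Add(-348, R), -1))
Mul(Add(g, -460160), Pow(Add(Function('z')(Add(-212, Mul(-1, 117)), r), -438627), -1)) = Mul(Add(Mul(Rational(-1, 3), Pow(454097, Rational(1, 2))), -460160), Pow(Add(Mul(-49, Pow(Add(-348, -12), -1)), -438627), -1)) = Mul(Add(-460160, Mul(Rational(-1, 3), Pow(454097, Rational(1, 2)))), Pow(Add(Mul(-49, Pow(-360, -1)), -438627), -1)) = Mul(Add(-460160, Mul(Rational(-1, 3), Pow(454097, Rational(1, 2)))), Pow(Add(Mul(-49, Rational(-1, 360)), -438627), -1)) = Mul(Add(-460160, Mul(Rational(-1, 3), Pow(454097, Rational(1, 2)))), Pow(Add(Rational(49, 360), -438627), -1)) = Mul(Add(-460160, Mul(Rational(-1, 3), Pow(454097, Rational(1, 2)))), Pow(Rational(-157905671, 360), -1)) = Mul(Add(-460160, Mul(Rational(-1, 3), Pow(454097, Rational(1, 2)))), Rational(-360, 157905671)) = Add(Rational(165657600, 157905671), Mul(Rational(120, 157905671), Pow(454097, Rational(1, 2))))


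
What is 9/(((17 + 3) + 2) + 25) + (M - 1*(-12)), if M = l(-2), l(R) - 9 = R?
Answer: 902/47 ≈ 19.191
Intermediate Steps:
l(R) = 9 + R
M = 7 (M = 9 - 2 = 7)
9/(((17 + 3) + 2) + 25) + (M - 1*(-12)) = 9/(((17 + 3) + 2) + 25) + (7 - 1*(-12)) = 9/((20 + 2) + 25) + (7 + 12) = 9/(22 + 25) + 19 = 9/47 + 19 = 902/47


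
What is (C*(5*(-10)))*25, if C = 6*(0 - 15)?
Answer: 112500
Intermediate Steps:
C = -90 (C = 6*(-15) = -90)
(C*(5*(-10)))*25 = -450*(-10)*25 = -90*(-50)*25 = 4500*25 = 112500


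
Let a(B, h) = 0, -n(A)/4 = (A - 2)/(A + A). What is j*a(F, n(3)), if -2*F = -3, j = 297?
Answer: 0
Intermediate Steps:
F = 3/2 (F = -½*(-3) = 3/2 ≈ 1.5000)
n(A) = -2*(-2 + A)/A (n(A) = -4*(A - 2)/(A + A) = -4*(-2 + A)/(2*A) = -4*(-2 + A)*1/(2*A) = -2*(-2 + A)/A)
j*a(F, n(3)) = 297*0 = 0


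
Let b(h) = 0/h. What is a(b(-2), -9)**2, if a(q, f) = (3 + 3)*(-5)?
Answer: 900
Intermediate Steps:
b(h) = 0
a(q, f) = -30 (a(q, f) = 6*(-5) = -30)
a(b(-2), -9)**2 = (-30)**2 = 900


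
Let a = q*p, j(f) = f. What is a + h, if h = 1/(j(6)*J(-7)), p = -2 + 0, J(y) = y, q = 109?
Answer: -9157/42 ≈ -218.02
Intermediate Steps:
p = -2
a = -218 (a = 109*(-2) = -218)
h = -1/42 (h = 1/(6*(-7)) = 1/(-42) = -1/42 ≈ -0.023810)
a + h = -218 - 1/42 = -9157/42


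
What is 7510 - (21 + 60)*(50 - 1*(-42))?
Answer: 58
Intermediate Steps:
7510 - (21 + 60)*(50 - 1*(-42)) = 7510 - 81*(50 + 42) = 7510 - 81*92 = 7510 - 1*7452 = 7510 - 7452 = 58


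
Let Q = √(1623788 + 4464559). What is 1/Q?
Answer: √676483/2029449 ≈ 0.00040528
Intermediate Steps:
Q = 3*√676483 (Q = √6088347 = 3*√676483 ≈ 2467.5)
1/Q = 1/(3*√676483) = √676483/2029449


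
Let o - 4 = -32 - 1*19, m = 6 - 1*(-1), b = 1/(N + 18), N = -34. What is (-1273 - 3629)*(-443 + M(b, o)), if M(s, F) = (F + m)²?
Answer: -5671614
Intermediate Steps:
b = -1/16 (b = 1/(-34 + 18) = 1/(-16) = -1/16 ≈ -0.062500)
m = 7 (m = 6 + 1 = 7)
o = -47 (o = 4 + (-32 - 1*19) = 4 + (-32 - 19) = 4 - 51 = -47)
M(s, F) = (7 + F)² (M(s, F) = (F + 7)² = (7 + F)²)
(-1273 - 3629)*(-443 + M(b, o)) = (-1273 - 3629)*(-443 + (7 - 47)²) = -4902*(-443 + (-40)²) = -4902*(-443 + 1600) = -4902*1157 = -5671614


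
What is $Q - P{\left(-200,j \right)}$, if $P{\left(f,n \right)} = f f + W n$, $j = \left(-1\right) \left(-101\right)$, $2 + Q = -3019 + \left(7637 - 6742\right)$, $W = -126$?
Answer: $-29400$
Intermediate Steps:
$Q = -2126$ ($Q = -2 + \left(-3019 + \left(7637 - 6742\right)\right) = -2 + \left(-3019 + 895\right) = -2 - 2124 = -2126$)
$j = 101$
$P{\left(f,n \right)} = f^{2} - 126 n$ ($P{\left(f,n \right)} = f f - 126 n = f^{2} - 126 n$)
$Q - P{\left(-200,j \right)} = -2126 - \left(\left(-200\right)^{2} - 12726\right) = -2126 - \left(40000 - 12726\right) = -2126 - 27274 = -29400$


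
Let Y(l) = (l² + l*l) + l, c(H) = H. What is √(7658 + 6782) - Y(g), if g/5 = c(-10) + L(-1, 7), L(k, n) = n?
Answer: -435 + 38*√10 ≈ -314.83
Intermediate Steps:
g = -15 (g = 5*(-10 + 7) = 5*(-3) = -15)
Y(l) = l + 2*l² (Y(l) = (l² + l²) + l = 2*l² + l = l + 2*l²)
√(7658 + 6782) - Y(g) = √(7658 + 6782) - (-15)*(1 + 2*(-15)) = √14440 - (-15)*(1 - 30) = 38*√10 - (-15)*(-29) = 38*√10 - 1*435 = 38*√10 - 435 = -435 + 38*√10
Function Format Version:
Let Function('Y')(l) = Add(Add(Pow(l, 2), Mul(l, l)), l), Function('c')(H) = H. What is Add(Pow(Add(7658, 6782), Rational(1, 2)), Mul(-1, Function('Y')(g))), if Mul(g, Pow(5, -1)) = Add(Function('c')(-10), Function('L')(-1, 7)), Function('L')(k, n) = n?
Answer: Add(-435, Mul(38, Pow(10, Rational(1, 2)))) ≈ -314.83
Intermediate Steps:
g = -15 (g = Mul(5, Add(-10, 7)) = Mul(5, -3) = -15)
Function('Y')(l) = Add(l, Mul(2, Pow(l, 2))) (Function('Y')(l) = Add(Add(Pow(l, 2), Pow(l, 2)), l) = Add(Mul(2, Pow(l, 2)), l) = Add(l, Mul(2, Pow(l, 2))))
Add(Pow(Add(7658, 6782), Rational(1, 2)), Mul(-1, Function('Y')(g))) = Add(Pow(Add(7658, 6782), Rational(1, 2)), Mul(-1, Mul(-15, Add(1, Mul(2, -15))))) = Add(Pow(14440, Rational(1, 2)), Mul(-1, Mul(-15, Add(1, -30)))) = Add(Mul(38, Pow(10, Rational(1, 2))), Mul(-1, Mul(-15, -29))) = Add(Mul(38, Pow(10, Rational(1, 2))), Mul(-1, 435)) = Add(Mul(38, Pow(10, Rational(1, 2))), -435) = Add(-435, Mul(38, Pow(10, Rational(1, 2))))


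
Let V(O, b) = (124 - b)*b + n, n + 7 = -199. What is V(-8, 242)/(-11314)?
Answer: 14381/5657 ≈ 2.5422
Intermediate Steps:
n = -206 (n = -7 - 199 = -206)
V(O, b) = -206 + b*(124 - b) (V(O, b) = (124 - b)*b - 206 = b*(124 - b) - 206 = -206 + b*(124 - b))
V(-8, 242)/(-11314) = (-206 - 1*242² + 124*242)/(-11314) = (-206 - 1*58564 + 30008)*(-1/11314) = (-206 - 58564 + 30008)*(-1/11314) = -28762*(-1/11314) = 14381/5657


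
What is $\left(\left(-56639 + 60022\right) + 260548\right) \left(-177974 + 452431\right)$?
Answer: $72437710467$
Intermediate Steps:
$\left(\left(-56639 + 60022\right) + 260548\right) \left(-177974 + 452431\right) = \left(3383 + 260548\right) 274457 = 263931 \cdot 274457 = 72437710467$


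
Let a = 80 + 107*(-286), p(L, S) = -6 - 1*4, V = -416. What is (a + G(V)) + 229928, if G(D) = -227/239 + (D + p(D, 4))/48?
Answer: 381245487/1912 ≈ 1.9940e+5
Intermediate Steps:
p(L, S) = -10 (p(L, S) = -6 - 4 = -10)
a = -30522 (a = 80 - 30602 = -30522)
G(D) = -6643/5736 + D/48 (G(D) = -227/239 + (D - 10)/48 = -227*1/239 + (-10 + D)*(1/48) = -227/239 + (-5/24 + D/48) = -6643/5736 + D/48)
(a + G(V)) + 229928 = (-30522 + (-6643/5736 + (1/48)*(-416))) + 229928 = (-30522 + (-6643/5736 - 26/3)) + 229928 = (-30522 - 18785/1912) + 229928 = -58376849/1912 + 229928 = 381245487/1912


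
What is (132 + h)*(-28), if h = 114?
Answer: -6888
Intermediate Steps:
(132 + h)*(-28) = (132 + 114)*(-28) = 246*(-28) = -6888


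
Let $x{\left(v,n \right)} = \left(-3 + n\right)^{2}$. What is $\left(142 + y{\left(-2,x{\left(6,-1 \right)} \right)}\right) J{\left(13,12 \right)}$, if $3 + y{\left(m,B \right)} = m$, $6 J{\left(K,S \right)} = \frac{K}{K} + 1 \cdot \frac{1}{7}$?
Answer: $\frac{548}{21} \approx 26.095$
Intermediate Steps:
$J{\left(K,S \right)} = \frac{4}{21}$ ($J{\left(K,S \right)} = \frac{\frac{K}{K} + 1 \cdot \frac{1}{7}}{6} = \frac{1 + 1 \cdot \frac{1}{7}}{6} = \frac{1 + \frac{1}{7}}{6} = \frac{1}{6} \cdot \frac{8}{7} = \frac{4}{21}$)
$y{\left(m,B \right)} = -3 + m$
$\left(142 + y{\left(-2,x{\left(6,-1 \right)} \right)}\right) J{\left(13,12 \right)} = \left(142 - 5\right) \frac{4}{21} = 137 \cdot \frac{4}{21} = \frac{548}{21}$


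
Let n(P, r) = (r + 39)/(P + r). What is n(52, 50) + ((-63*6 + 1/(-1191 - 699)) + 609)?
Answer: 3725024/16065 ≈ 231.87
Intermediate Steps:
n(P, r) = (39 + r)/(P + r)
n(52, 50) + ((-63*6 + 1/(-1191 - 699)) + 609) = (39 + 50)/(52 + 50) + ((-63*6 + 1/(-1191 - 699)) + 609) = 89/102 + ((-378 + 1/(-1890)) + 609) = (1/102)*89 + ((-378 - 1/1890) + 609) = 89/102 + (-714421/1890 + 609) = 89/102 + 436589/1890 = 3725024/16065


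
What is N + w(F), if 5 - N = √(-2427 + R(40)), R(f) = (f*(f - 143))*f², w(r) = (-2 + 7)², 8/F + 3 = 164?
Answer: 30 - I*√6594427 ≈ 30.0 - 2568.0*I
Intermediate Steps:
F = 8/161 (F = 8/(-3 + 164) = 8/161 ≈ 0.049689)
w(r) = 25 (w(r) = 5² = 25)
R(f) = f³*(-143 + f) (R(f) = (f*(-143 + f))*f² = f³*(-143 + f))
N = 5 - I*√6594427 (N = 5 - √(-2427 + 40³*(-143 + 40)) = 5 - √(-2427 + 64000*(-103)) = 5 - √(-2427 - 6592000) = 5 - √(-6594427) = 5 - I*√6594427 ≈ 5.0 - 2568.0*I)
N + w(F) = (5 - I*√6594427) + 25 = 30 - I*√6594427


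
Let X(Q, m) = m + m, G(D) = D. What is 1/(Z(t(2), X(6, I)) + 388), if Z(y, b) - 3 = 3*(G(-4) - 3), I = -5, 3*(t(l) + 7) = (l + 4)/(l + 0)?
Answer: 1/370 ≈ 0.0027027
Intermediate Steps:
t(l) = -7 + (4 + l)/(3*l) (t(l) = -7 + ((l + 4)/(l + 0))/3 = -7 + ((4 + l)/l)/3 = -7 + (4 + l)/(3*l))
X(Q, m) = 2*m
Z(y, b) = -18 (Z(y, b) = 3 + 3*(-4 - 3) = 3 + 3*(-7) = 3 - 21 = -18)
1/(Z(t(2), X(6, I)) + 388) = 1/(-18 + 388) = 1/370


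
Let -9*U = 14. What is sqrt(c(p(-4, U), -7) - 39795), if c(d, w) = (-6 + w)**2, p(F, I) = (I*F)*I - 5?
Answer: I*sqrt(39626) ≈ 199.06*I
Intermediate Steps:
U = -14/9 (U = -1/9*14 = -14/9 ≈ -1.5556)
p(F, I) = -5 + F*I**2 (p(F, I) = (F*I)*I - 5 = F*I**2 - 5 = -5 + F*I**2)
sqrt(c(p(-4, U), -7) - 39795) = sqrt((-6 - 7)**2 - 39795) = sqrt((-13)**2 - 39795) = sqrt(169 - 39795) = sqrt(-39626) = I*sqrt(39626)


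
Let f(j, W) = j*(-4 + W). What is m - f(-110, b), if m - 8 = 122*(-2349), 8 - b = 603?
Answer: -352460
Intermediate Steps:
b = -595 (b = 8 - 1*603 = 8 - 603 = -595)
m = -286570 (m = 8 + 122*(-2349) = 8 - 286578 = -286570)
m - f(-110, b) = -286570 - (-110)*(-4 - 595) = -286570 - (-110)*(-599) = -286570 - 1*65890 = -286570 - 65890 = -352460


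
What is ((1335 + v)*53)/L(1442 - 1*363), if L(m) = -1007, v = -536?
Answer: -799/19 ≈ -42.053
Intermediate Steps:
((1335 + v)*53)/L(1442 - 1*363) = ((1335 - 536)*53)/(-1007) = (799*53)*(-1/1007) = 42347*(-1/1007) = -799/19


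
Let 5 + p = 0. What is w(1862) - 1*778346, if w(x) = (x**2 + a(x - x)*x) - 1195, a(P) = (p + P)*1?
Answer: 2678193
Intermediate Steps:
p = -5 (p = -5 + 0 = -5)
a(P) = -5 + P (a(P) = (-5 + P)*1 = -5 + P)
w(x) = -1195 + x**2 - 5*x (w(x) = (x**2 + (-5 + (x - x))*x) - 1195 = (x**2 + (-5 + 0)*x) - 1195 = (x**2 - 5*x) - 1195 = -1195 + x**2 - 5*x)
w(1862) - 1*778346 = (-1195 + 1862**2 - 5*1862) - 1*778346 = (-1195 + 3467044 - 9310) - 778346 = 3456539 - 778346 = 2678193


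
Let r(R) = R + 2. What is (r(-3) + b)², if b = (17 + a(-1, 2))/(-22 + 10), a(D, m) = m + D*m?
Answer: 841/144 ≈ 5.8403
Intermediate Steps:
r(R) = 2 + R
b = -17/12 (b = (17 + 2*(1 - 1))/(-22 + 10) = (17 + 2*0)/(-12) = (17 + 0)*(-1/12) = 17*(-1/12) = -17/12 ≈ -1.4167)
(r(-3) + b)² = ((2 - 3) - 17/12)² = (-1 - 17/12)² = (-29/12)² = 841/144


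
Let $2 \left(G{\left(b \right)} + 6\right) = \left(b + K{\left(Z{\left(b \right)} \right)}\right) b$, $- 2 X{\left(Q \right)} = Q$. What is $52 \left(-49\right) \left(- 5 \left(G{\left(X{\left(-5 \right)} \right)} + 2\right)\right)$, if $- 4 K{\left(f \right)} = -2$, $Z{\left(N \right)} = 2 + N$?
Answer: $-3185$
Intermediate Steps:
$X{\left(Q \right)} = - \frac{Q}{2}$
$K{\left(f \right)} = \frac{1}{2}$ ($K{\left(f \right)} = \left(- \frac{1}{4}\right) \left(-2\right) = \frac{1}{2}$)
$G{\left(b \right)} = -6 + \frac{b \left(\frac{1}{2} + b\right)}{2}$ ($G{\left(b \right)} = -6 + \frac{\left(b + \frac{1}{2}\right) b}{2} = -6 + \frac{\left(\frac{1}{2} + b\right) b}{2} = -6 + \frac{b \left(\frac{1}{2} + b\right)}{2}$)
$52 \left(-49\right) \left(- 5 \left(G{\left(X{\left(-5 \right)} \right)} + 2\right)\right) = 52 \left(-49\right) \left(- 5 \left(\left(-6 + \frac{\left(\left(- \frac{1}{2}\right) \left(-5\right)\right)^{2}}{2} + \frac{\left(- \frac{1}{2}\right) \left(-5\right)}{4}\right) + 2\right)\right) = - 2548 \left(- 5 \left(\left(-6 + \frac{\left(\frac{5}{2}\right)^{2}}{2} + \frac{1}{4} \cdot \frac{5}{2}\right) + 2\right)\right) = - 2548 \left(- 5 \left(\left(-6 + \frac{1}{2} \cdot \frac{25}{4} + \frac{5}{8}\right) + 2\right)\right) = - 2548 \left(- 5 \left(\left(-6 + \frac{25}{8} + \frac{5}{8}\right) + 2\right)\right) = - 2548 \left(- 5 \left(- \frac{9}{4} + 2\right)\right) = - 2548 \left(\left(-5\right) \left(- \frac{1}{4}\right)\right) = \left(-2548\right) \frac{5}{4} = -3185$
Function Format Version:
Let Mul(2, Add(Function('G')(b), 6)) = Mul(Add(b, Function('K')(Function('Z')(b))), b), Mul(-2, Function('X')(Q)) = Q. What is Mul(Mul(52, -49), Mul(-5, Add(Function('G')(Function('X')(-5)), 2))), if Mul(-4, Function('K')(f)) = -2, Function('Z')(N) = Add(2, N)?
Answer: -3185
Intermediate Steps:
Function('X')(Q) = Mul(Rational(-1, 2), Q)
Function('K')(f) = Rational(1, 2) (Function('K')(f) = Mul(Rational(-1, 4), -2) = Rational(1, 2))
Function('G')(b) = Add(-6, Mul(Rational(1, 2), b, Add(Rational(1, 2), b))) (Function('G')(b) = Add(-6, Mul(Rational(1, 2), Mul(Add(b, Rational(1, 2)), b))) = Add(-6, Mul(Rational(1, 2), Mul(Add(Rational(1, 2), b), b))) = Add(-6, Mul(Rational(1, 2), Mul(b, Add(Rational(1, 2), b)))) = Add(-6, Mul(Rational(1, 2), b, Add(Rational(1, 2), b))))
Mul(Mul(52, -49), Mul(-5, Add(Function('G')(Function('X')(-5)), 2))) = Mul(Mul(52, -49), Mul(-5, Add(Add(-6, Mul(Rational(1, 2), Pow(Mul(Rational(-1, 2), -5), 2)), Mul(Rational(1, 4), Mul(Rational(-1, 2), -5))), 2))) = Mul(-2548, Mul(-5, Add(Add(-6, Mul(Rational(1, 2), Pow(Rational(5, 2), 2)), Mul(Rational(1, 4), Rational(5, 2))), 2))) = Mul(-2548, Mul(-5, Add(Add(-6, Mul(Rational(1, 2), Rational(25, 4)), Rational(5, 8)), 2))) = Mul(-2548, Mul(-5, Add(Add(-6, Rational(25, 8), Rational(5, 8)), 2))) = Mul(-2548, Mul(-5, Add(Rational(-9, 4), 2))) = Mul(-2548, Mul(-5, Rational(-1, 4))) = Mul(-2548, Rational(5, 4)) = -3185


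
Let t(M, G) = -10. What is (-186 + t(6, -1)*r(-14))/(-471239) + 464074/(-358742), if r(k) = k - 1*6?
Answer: -109347395037/84526610669 ≈ -1.2936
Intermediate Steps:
r(k) = -6 + k (r(k) = k - 6 = -6 + k)
(-186 + t(6, -1)*r(-14))/(-471239) + 464074/(-358742) = (-186 - 10*(-6 - 14))/(-471239) + 464074/(-358742) = (-186 - 10*(-20))*(-1/471239) + 464074*(-1/358742) = (-186 + 200)*(-1/471239) - 232037/179371 = 14*(-1/471239) - 232037/179371 = -14/471239 - 232037/179371 = -109347395037/84526610669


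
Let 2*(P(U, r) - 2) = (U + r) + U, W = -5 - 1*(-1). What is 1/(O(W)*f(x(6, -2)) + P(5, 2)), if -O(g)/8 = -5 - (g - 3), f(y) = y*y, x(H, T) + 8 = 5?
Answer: -1/136 ≈ -0.0073529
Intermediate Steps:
x(H, T) = -3 (x(H, T) = -8 + 5 = -3)
W = -4 (W = -5 + 1 = -4)
f(y) = y²
P(U, r) = 2 + U + r/2 (P(U, r) = 2 + ((U + r) + U)/2 = 2 + (r + 2*U)/2 = 2 + (U + r/2) = 2 + U + r/2)
O(g) = 16 + 8*g (O(g) = -8*(-5 - (g - 3)) = -8*(-5 - (-3 + g)) = -8*(-5 + (3 - g)) = -8*(-2 - g) = 16 + 8*g)
1/(O(W)*f(x(6, -2)) + P(5, 2)) = 1/((16 + 8*(-4))*(-3)² + (2 + 5 + (½)*2)) = 1/((16 - 32)*9 + (2 + 5 + 1)) = 1/(-16*9 + 8) = 1/(-144 + 8) = 1/(-136) = -1/136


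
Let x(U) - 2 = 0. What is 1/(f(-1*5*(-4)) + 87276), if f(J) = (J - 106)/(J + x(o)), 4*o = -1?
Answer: 11/959993 ≈ 1.1458e-5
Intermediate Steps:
o = -¼ (o = (¼)*(-1) = -¼ ≈ -0.25000)
x(U) = 2 (x(U) = 2 + 0 = 2)
f(J) = (-106 + J)/(2 + J) (f(J) = (J - 106)/(J + 2) = (-106 + J)/(2 + J))
1/(f(-1*5*(-4)) + 87276) = 1/((-106 - 1*5*(-4))/(2 - 1*5*(-4)) + 87276) = 1/((-106 - 5*(-4))/(2 - 5*(-4)) + 87276) = 1/((-106 + 20)/(2 + 20) + 87276) = 1/(-86/22 + 87276) = 1/((1/22)*(-86) + 87276) = 1/(-43/11 + 87276) = 1/(959993/11) = 11/959993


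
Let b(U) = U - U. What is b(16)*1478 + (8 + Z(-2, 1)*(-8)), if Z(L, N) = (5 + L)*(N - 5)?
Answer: 104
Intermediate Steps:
Z(L, N) = (-5 + N)*(5 + L) (Z(L, N) = (5 + L)*(-5 + N) = (-5 + N)*(5 + L))
b(U) = 0
b(16)*1478 + (8 + Z(-2, 1)*(-8)) = 0*1478 + (8 + (-25 - 5*(-2) + 5*1 - 2*1)*(-8)) = 0 + (8 + (-25 + 10 + 5 - 2)*(-8)) = 0 + (8 - 12*(-8)) = 0 + (8 + 96) = 0 + 104 = 104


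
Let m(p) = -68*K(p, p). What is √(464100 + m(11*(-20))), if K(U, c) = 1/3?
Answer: 2*√1044174/3 ≈ 681.23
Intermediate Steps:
K(U, c) = ⅓
m(p) = -68/3 (m(p) = -68*⅓ = -68/3)
√(464100 + m(11*(-20))) = √(464100 - 68/3) = √(1392232/3) = 2*√1044174/3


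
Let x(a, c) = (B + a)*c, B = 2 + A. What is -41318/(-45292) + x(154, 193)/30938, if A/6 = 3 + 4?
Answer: 752271193/350310974 ≈ 2.1474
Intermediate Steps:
A = 42 (A = 6*(3 + 4) = 6*7 = 42)
B = 44 (B = 2 + 42 = 44)
x(a, c) = c*(44 + a) (x(a, c) = (44 + a)*c = c*(44 + a))
-41318/(-45292) + x(154, 193)/30938 = -41318/(-45292) + (193*(44 + 154))/30938 = -41318*(-1/45292) + (193*198)*(1/30938) = 20659/22646 + 38214*(1/30938) = 20659/22646 + 19107/15469 = 752271193/350310974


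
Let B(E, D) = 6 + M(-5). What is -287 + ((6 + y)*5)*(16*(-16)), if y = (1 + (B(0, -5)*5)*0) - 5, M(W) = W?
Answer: -2847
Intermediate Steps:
B(E, D) = 1 (B(E, D) = 6 - 5 = 1)
y = -4 (y = (1 + (1*5)*0) - 5 = (1 + 5*0) - 5 = (1 + 0) - 5 = 1 - 5 = -4)
-287 + ((6 + y)*5)*(16*(-16)) = -287 + ((6 - 4)*5)*(16*(-16)) = -287 + (2*5)*(-256) = -287 + 10*(-256) = -287 - 2560 = -2847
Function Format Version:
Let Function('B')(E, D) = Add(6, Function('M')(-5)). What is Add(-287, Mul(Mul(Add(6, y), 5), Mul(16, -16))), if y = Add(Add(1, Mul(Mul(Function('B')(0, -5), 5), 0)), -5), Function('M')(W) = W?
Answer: -2847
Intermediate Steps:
Function('B')(E, D) = 1 (Function('B')(E, D) = Add(6, -5) = 1)
y = -4 (y = Add(Add(1, Mul(Mul(1, 5), 0)), -5) = Add(Add(1, Mul(5, 0)), -5) = Add(Add(1, 0), -5) = Add(1, -5) = -4)
Add(-287, Mul(Mul(Add(6, y), 5), Mul(16, -16))) = Add(-287, Mul(Mul(Add(6, -4), 5), Mul(16, -16))) = Add(-287, Mul(Mul(2, 5), -256)) = Add(-287, Mul(10, -256)) = Add(-287, -2560) = -2847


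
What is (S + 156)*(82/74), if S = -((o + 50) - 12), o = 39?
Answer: 3239/37 ≈ 87.541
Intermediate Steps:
S = -77 (S = -((39 + 50) - 12) = -(89 - 12) = -1*77 = -77)
(S + 156)*(82/74) = (-77 + 156)*(82/74) = 79*(82*(1/74)) = 79*(41/37) = 3239/37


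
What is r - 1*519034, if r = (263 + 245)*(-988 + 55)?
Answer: -992998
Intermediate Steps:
r = -473964 (r = 508*(-933) = -473964)
r - 1*519034 = -473964 - 1*519034 = -473964 - 519034 = -992998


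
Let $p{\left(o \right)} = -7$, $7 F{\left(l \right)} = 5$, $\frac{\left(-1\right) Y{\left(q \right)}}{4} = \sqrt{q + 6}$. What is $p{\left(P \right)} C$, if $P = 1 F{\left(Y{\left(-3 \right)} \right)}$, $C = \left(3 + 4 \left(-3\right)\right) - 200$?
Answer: $1463$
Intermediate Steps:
$Y{\left(q \right)} = - 4 \sqrt{6 + q}$ ($Y{\left(q \right)} = - 4 \sqrt{q + 6} = - 4 \sqrt{6 + q}$)
$C = -209$ ($C = \left(3 - 12\right) - 200 = -9 - 200 = -209$)
$F{\left(l \right)} = \frac{5}{7}$ ($F{\left(l \right)} = \frac{1}{7} \cdot 5 = \frac{5}{7}$)
$P = \frac{5}{7}$ ($P = 1 \cdot \frac{5}{7} = \frac{5}{7} \approx 0.71429$)
$p{\left(P \right)} C = \left(-7\right) \left(-209\right) = 1463$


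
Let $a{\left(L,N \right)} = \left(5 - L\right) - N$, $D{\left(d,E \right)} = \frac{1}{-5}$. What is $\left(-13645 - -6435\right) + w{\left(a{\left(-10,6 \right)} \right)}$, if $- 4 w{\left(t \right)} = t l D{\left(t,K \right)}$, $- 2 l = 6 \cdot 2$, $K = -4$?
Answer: $- \frac{72127}{10} \approx -7212.7$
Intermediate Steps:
$D{\left(d,E \right)} = - \frac{1}{5}$
$l = -6$ ($l = - \frac{6 \cdot 2}{2} = \left(- \frac{1}{2}\right) 12 = -6$)
$a{\left(L,N \right)} = 5 - L - N$
$w{\left(t \right)} = - \frac{3 t}{10}$ ($w{\left(t \right)} = - \frac{t \left(-6\right) \left(- \frac{1}{5}\right)}{4} = - \frac{- 6 t \left(- \frac{1}{5}\right)}{4} = - \frac{\frac{6}{5} t}{4} = - \frac{3 t}{10}$)
$\left(-13645 - -6435\right) + w{\left(a{\left(-10,6 \right)} \right)} = \left(-13645 - -6435\right) - \frac{3 \left(5 - -10 - 6\right)}{10} = \left(-13645 + 6435\right) - \frac{3 \left(5 + 10 - 6\right)}{10} = -7210 - \frac{27}{10} = - \frac{72127}{10}$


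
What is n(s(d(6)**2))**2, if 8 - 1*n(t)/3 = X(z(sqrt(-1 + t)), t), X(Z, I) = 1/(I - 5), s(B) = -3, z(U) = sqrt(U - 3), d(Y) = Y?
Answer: 38025/64 ≈ 594.14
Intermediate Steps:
z(U) = sqrt(-3 + U)
X(Z, I) = 1/(-5 + I)
n(t) = 24 - 3/(-5 + t)
n(s(d(6)**2))**2 = (3*(-41 + 8*(-3))/(-5 - 3))**2 = (3*(-41 - 24)/(-8))**2 = (3*(-1/8)*(-65))**2 = (195/8)**2 = 38025/64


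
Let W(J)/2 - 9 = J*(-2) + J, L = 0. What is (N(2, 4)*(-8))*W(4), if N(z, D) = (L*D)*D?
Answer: 0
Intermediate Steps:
W(J) = 18 - 2*J (W(J) = 18 + 2*(J*(-2) + J) = 18 + 2*(-2*J + J) = 18 + 2*(-J) = 18 - 2*J)
N(z, D) = 0 (N(z, D) = (0*D)*D = 0*D = 0)
(N(2, 4)*(-8))*W(4) = (0*(-8))*(18 - 2*4) = 0*(18 - 8) = 0*10 = 0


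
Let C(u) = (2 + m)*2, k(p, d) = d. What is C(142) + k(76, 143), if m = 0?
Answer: 147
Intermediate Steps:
C(u) = 4 (C(u) = (2 + 0)*2 = 2*2 = 4)
C(142) + k(76, 143) = 4 + 143 = 147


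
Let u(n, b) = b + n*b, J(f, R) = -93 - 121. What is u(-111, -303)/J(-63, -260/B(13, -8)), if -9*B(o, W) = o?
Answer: -16665/107 ≈ -155.75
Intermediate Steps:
B(o, W) = -o/9
J(f, R) = -214
u(n, b) = b + b*n
u(-111, -303)/J(-63, -260/B(13, -8)) = -303*(1 - 111)/(-214) = -303*(-110)*(-1/214) = 33330*(-1/214) = -16665/107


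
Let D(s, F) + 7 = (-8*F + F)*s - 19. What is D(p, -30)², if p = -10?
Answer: 4519876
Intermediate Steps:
D(s, F) = -26 - 7*F*s (D(s, F) = -7 + ((-8*F + F)*s - 19) = -7 + ((-7*F)*s - 19) = -7 + (-7*F*s - 19) = -7 + (-19 - 7*F*s) = -26 - 7*F*s)
D(p, -30)² = (-26 - 7*(-30)*(-10))² = (-26 - 2100)² = (-2126)² = 4519876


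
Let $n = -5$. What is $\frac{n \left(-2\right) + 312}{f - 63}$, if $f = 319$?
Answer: $\frac{161}{128} \approx 1.2578$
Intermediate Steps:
$\frac{n \left(-2\right) + 312}{f - 63} = \frac{\left(-5\right) \left(-2\right) + 312}{319 - 63} = \frac{10 + 312}{256} = \frac{1}{256} \cdot 322 = \frac{161}{128}$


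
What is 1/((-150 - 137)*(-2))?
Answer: 1/574 ≈ 0.0017422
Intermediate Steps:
1/((-150 - 137)*(-2)) = 1/(-287*(-2)) = 1/574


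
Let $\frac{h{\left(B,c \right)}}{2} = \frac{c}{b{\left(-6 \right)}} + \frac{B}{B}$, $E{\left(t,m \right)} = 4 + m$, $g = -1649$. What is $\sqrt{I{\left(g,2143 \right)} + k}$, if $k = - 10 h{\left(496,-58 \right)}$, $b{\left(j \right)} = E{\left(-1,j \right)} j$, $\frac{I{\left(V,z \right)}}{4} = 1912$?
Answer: $\frac{\sqrt{69522}}{3} \approx 87.89$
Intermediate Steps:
$I{\left(V,z \right)} = 7648$ ($I{\left(V,z \right)} = 4 \cdot 1912 = 7648$)
$b{\left(j \right)} = j \left(4 + j\right)$ ($b{\left(j \right)} = \left(4 + j\right) j = j \left(4 + j\right)$)
$h{\left(B,c \right)} = 2 + \frac{c}{6}$ ($h{\left(B,c \right)} = 2 \left(\frac{c}{\left(-6\right) \left(4 - 6\right)} + \frac{B}{B}\right) = 2 \left(\frac{c}{\left(-6\right) \left(-2\right)} + 1\right) = 2 \left(\frac{c}{12} + 1\right) = 2 \left(1 + \frac{c}{12}\right) = 2 + \frac{c}{6}$)
$k = \frac{230}{3}$ ($k = - 10 \left(2 + \frac{1}{6} \left(-58\right)\right) = - 10 \left(2 - \frac{29}{3}\right) = \left(-10\right) \left(- \frac{23}{3}\right) = \frac{230}{3} \approx 76.667$)
$\sqrt{I{\left(g,2143 \right)} + k} = \sqrt{7648 + \frac{230}{3}} = \sqrt{\frac{23174}{3}} = \frac{\sqrt{69522}}{3}$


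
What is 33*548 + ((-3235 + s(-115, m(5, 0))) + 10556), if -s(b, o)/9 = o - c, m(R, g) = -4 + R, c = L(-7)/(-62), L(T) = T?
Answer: 1574615/62 ≈ 25397.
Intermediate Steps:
c = 7/62 (c = -7/(-62) = -7*(-1/62) = 7/62 ≈ 0.11290)
s(b, o) = 63/62 - 9*o (s(b, o) = -9*(o - 1*7/62) = -9*(o - 7/62) = -9*(-7/62 + o) = 63/62 - 9*o)
33*548 + ((-3235 + s(-115, m(5, 0))) + 10556) = 33*548 + ((-3235 + (63/62 - 9*(-4 + 5))) + 10556) = 18084 + ((-3235 + (63/62 - 9*1)) + 10556) = 18084 + ((-3235 + (63/62 - 9)) + 10556) = 18084 + ((-3235 - 495/62) + 10556) = 18084 + (-201065/62 + 10556) = 18084 + 453407/62 = 1574615/62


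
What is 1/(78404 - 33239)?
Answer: 1/45165 ≈ 2.2141e-5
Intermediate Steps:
1/(78404 - 33239) = 1/45165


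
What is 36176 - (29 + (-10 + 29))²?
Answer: 33872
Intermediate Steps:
36176 - (29 + (-10 + 29))² = 36176 - (29 + 19)² = 36176 - 1*48² = 36176 - 1*2304 = 36176 - 2304 = 33872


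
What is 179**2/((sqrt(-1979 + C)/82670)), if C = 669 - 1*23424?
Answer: -1324414735*I*sqrt(24734)/12367 ≈ -1.6842e+7*I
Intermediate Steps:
C = -22755 (C = 669 - 23424 = -22755)
179**2/((sqrt(-1979 + C)/82670)) = 179**2/((sqrt(-1979 - 22755)/82670)) = 32041/((sqrt(-24734)*(1/82670))) = 32041/(((I*sqrt(24734))*(1/82670))) = 32041/((I*sqrt(24734)/82670)) = 32041*(-41335*I*sqrt(24734)/12367) = -1324414735*I*sqrt(24734)/12367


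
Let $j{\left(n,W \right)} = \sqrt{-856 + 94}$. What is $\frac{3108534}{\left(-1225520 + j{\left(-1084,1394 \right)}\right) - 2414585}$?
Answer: $- \frac{11315390156070}{13250364411787} - \frac{3108534 i \sqrt{762}}{13250364411787} \approx -0.85397 - 6.476 \cdot 10^{-6} i$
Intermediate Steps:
$j{\left(n,W \right)} = i \sqrt{762}$ ($j{\left(n,W \right)} = \sqrt{-762} = i \sqrt{762}$)
$\frac{3108534}{\left(-1225520 + j{\left(-1084,1394 \right)}\right) - 2414585} = \frac{3108534}{\left(-1225520 + i \sqrt{762}\right) - 2414585} = \frac{3108534}{-3640105 + i \sqrt{762}}$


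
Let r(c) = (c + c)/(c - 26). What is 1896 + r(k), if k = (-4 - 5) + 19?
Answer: 7579/4 ≈ 1894.8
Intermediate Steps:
k = 10 (k = -9 + 19 = 10)
r(c) = 2*c/(-26 + c) (r(c) = (2*c)/(-26 + c) = 2*c/(-26 + c))
1896 + r(k) = 1896 + 2*10/(-26 + 10) = 1896 + 2*10/(-16) = 1896 + 2*10*(-1/16) = 1896 - 5/4 = 7579/4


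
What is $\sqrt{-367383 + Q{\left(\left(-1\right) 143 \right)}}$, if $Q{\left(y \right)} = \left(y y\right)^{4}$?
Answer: $\sqrt{174859124550515818} \approx 4.1816 \cdot 10^{8}$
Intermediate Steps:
$Q{\left(y \right)} = y^{8}$ ($Q{\left(y \right)} = \left(y^{2}\right)^{4} = y^{8}$)
$\sqrt{-367383 + Q{\left(\left(-1\right) 143 \right)}} = \sqrt{-367383 + \left(\left(-1\right) 143\right)^{8}} = \sqrt{-367383 + \left(-143\right)^{8}} = \sqrt{-367383 + 174859124550883201} = \sqrt{174859124550515818}$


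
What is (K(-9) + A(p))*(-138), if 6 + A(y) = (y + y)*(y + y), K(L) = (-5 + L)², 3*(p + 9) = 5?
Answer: -167716/3 ≈ -55905.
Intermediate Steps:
p = -22/3 (p = -9 + (⅓)*5 = -9 + 5/3 = -22/3 ≈ -7.3333)
A(y) = -6 + 4*y² (A(y) = -6 + (y + y)*(y + y) = -6 + (2*y)*(2*y) = -6 + 4*y²)
(K(-9) + A(p))*(-138) = ((-5 - 9)² + (-6 + 4*(-22/3)²))*(-138) = ((-14)² + (-6 + 4*(484/9)))*(-138) = (196 + (-6 + 1936/9))*(-138) = (196 + 1882/9)*(-138) = (3646/9)*(-138) = -167716/3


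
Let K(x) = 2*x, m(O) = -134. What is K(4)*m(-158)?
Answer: -1072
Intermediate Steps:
K(4)*m(-158) = (2*4)*(-134) = 8*(-134) = -1072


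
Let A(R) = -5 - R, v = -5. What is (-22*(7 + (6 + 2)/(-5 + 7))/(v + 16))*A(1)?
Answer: 132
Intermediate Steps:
(-22*(7 + (6 + 2)/(-5 + 7))/(v + 16))*A(1) = (-22*(7 + (6 + 2)/(-5 + 7))/(-5 + 16))*(-5 - 1*1) = (-22*(7 + 8/2)/11)*(-5 - 1) = -22*(7 + 8*(1/2))/11*(-6) = -22*(7 + 4)/11*(-6) = -242/11*(-6) = -22*1*(-6) = -22*(-6) = 132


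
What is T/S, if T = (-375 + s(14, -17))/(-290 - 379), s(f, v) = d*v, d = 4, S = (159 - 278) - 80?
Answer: -443/133131 ≈ -0.0033275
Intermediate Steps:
S = -199 (S = -119 - 80 = -199)
s(f, v) = 4*v
T = 443/669 (T = (-375 + 4*(-17))/(-290 - 379) = (-375 - 68)/(-669) = -443*(-1/669) = 443/669 ≈ 0.66218)
T/S = (443/669)/(-199) = (443/669)*(-1/199) = -443/133131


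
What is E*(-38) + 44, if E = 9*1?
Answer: -298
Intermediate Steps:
E = 9
E*(-38) + 44 = 9*(-38) + 44 = -342 + 44 = -298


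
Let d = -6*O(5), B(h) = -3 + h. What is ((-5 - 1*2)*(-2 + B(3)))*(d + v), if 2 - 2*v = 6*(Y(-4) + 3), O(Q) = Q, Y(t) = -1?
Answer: -490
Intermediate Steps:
v = -5 (v = 1 - 3*(-1 + 3) = 1 - 3*2 = 1 - ½*12 = 1 - 6 = -5)
d = -30 (d = -6*5 = -30)
((-5 - 1*2)*(-2 + B(3)))*(d + v) = ((-5 - 1*2)*(-2 + (-3 + 3)))*(-30 - 5) = ((-5 - 2)*(-2 + 0))*(-35) = -7*(-2)*(-35) = 14*(-35) = -490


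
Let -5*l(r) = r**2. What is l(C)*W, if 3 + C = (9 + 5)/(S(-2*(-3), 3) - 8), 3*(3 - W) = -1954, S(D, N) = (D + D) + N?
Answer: -1963/15 ≈ -130.87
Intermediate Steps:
S(D, N) = N + 2*D (S(D, N) = 2*D + N = N + 2*D)
W = 1963/3 (W = 3 - 1/3*(-1954) = 3 + 1954/3 = 1963/3 ≈ 654.33)
C = -1 (C = -3 + (9 + 5)/((3 + 2*(-2*(-3))) - 8) = -3 + 14/((3 + 2*6) - 8) = -3 + 14/((3 + 12) - 8) = -3 + 14/(15 - 8) = -3 + 14/7 = -3 + 14*(1/7) = -3 + 2 = -1)
l(r) = -r**2/5
l(C)*W = -1/5*(-1)**2*(1963/3) = -1/5*1*(1963/3) = -1/5*1963/3 = -1963/15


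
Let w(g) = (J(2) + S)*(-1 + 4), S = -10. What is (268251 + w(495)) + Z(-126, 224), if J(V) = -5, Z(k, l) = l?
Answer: 268430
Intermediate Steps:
w(g) = -45 (w(g) = (-5 - 10)*(-1 + 4) = -15*3 = -45)
(268251 + w(495)) + Z(-126, 224) = (268251 - 45) + 224 = 268206 + 224 = 268430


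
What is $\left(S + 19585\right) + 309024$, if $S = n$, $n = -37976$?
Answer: $290633$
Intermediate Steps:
$S = -37976$
$\left(S + 19585\right) + 309024 = \left(-37976 + 19585\right) + 309024 = -18391 + 309024 = 290633$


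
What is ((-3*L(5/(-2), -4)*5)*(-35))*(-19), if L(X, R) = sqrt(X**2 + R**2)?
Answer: -9975*sqrt(89)/2 ≈ -47052.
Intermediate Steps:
L(X, R) = sqrt(R**2 + X**2)
((-3*L(5/(-2), -4)*5)*(-35))*(-19) = ((-3*sqrt((-4)**2 + (5/(-2))**2)*5)*(-35))*(-19) = ((-3*sqrt(16 + (5*(-1/2))**2)*5)*(-35))*(-19) = ((-3*sqrt(16 + (-5/2)**2)*5)*(-35))*(-19) = ((-3*sqrt(16 + 25/4)*5)*(-35))*(-19) = ((-3*sqrt(89)/2*5)*(-35))*(-19) = (-15*sqrt(89)/2*(-35))*(-19) = (525*sqrt(89)/2)*(-19) = -9975*sqrt(89)/2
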